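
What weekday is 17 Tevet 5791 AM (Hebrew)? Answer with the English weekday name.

Sunday

In the Gregorian calendar this is 12 January 2031 (JDN 2462879).
2462879 ≡ 6 (mod 7); counting from Monday = 0 gives Sunday.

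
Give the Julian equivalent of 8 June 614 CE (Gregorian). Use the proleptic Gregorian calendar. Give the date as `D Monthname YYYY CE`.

5 June 614 CE

The Julian–Gregorian offset here is 3 days (Julian trailing).
8 June 614 Gregorian − 3 days → 5 June 614 Julian.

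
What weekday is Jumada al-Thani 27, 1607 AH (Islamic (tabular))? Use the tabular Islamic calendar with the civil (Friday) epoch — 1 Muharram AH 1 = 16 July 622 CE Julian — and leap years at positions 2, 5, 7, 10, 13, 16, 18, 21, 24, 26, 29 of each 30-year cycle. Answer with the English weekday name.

Wednesday

This is JDN 2517727 (14 March 2181 Gregorian).
Since JDN mod 7 = 2 (0 = Monday), the day is Wednesday.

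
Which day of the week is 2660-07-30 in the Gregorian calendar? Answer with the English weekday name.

Monday

2692816 ≡ 0 (mod 7); counting from Monday = 0 gives Monday.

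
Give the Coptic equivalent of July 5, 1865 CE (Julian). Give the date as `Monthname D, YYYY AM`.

Julian Day Number of the source date = 2402435.
Converting JDN 2402435 to the Coptic calendar gives 11 Epip 1581 AM.

Epip 11, 1581 AM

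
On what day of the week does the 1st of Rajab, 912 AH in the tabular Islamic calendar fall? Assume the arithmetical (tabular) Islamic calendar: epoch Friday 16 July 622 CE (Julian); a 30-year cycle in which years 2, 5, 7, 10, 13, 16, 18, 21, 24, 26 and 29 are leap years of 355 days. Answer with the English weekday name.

Equivalently 27 November 1506 Gregorian, JDN 2271445.
Since JDN mod 7 = 1 (0 = Monday), the day is Tuesday.

Tuesday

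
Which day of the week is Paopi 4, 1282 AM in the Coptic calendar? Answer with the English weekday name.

Monday

This is JDN 2292948 (11 October 1565 Gregorian).
Since JDN mod 7 = 0 (0 = Monday), the day is Monday.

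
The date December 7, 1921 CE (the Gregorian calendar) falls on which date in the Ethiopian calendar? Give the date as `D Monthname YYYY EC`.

Both dates share Julian Day Number 2423031; in the Ethiopian calendar that is 28 Hidar 1914 EC.

28 Hidar 1914 EC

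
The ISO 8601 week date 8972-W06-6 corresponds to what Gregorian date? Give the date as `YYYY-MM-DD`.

ISO week 1 of 8972 is the week containing the first Thursday of 8972.
Week 6, day 6 (Saturday) lands on 8972-02-08.

8972-02-08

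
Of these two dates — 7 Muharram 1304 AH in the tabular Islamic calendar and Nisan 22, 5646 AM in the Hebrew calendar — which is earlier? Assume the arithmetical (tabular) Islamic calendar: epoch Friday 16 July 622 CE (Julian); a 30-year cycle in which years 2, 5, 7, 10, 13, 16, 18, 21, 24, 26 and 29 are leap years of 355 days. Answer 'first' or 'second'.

second

The two dates have Julian Day Numbers 2410186 and 2410024 respectively.
Since 2410024 < 2410186, the second date comes first.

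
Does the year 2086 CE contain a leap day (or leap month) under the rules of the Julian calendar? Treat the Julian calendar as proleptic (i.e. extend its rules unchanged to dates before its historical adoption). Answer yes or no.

2086 mod 4 = 2, so it is a common year in the Julian calendar.

no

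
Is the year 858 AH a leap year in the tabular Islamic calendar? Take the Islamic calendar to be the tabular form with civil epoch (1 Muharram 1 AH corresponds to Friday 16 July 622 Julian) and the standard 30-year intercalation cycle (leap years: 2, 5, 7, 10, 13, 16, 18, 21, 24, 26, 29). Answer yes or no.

yes

Year 858 AH is year 18 of its 30-year cycle; leap positions are 2, 5, 7, 10, 13, 16, 18, 21, 24, 26, 29, so it is a leap year (355 days).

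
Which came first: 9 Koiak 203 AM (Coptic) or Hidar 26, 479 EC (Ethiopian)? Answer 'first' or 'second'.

second

First date → JDN 1898908; second date → JDN 1898895.
JDN 1898895 < JDN 1898908, so the second date is earlier.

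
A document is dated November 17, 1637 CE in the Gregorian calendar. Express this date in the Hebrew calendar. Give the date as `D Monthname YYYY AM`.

30 Cheshvan 5398 AM

Both dates share Julian Day Number 2319283; in the Hebrew calendar that is 30 Cheshvan 5398 AM.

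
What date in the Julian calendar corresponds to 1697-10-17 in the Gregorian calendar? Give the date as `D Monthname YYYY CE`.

For dates in this range the Gregorian date is 10 days ahead of the Julian.
17 October 1697 Gregorian − 10 days → 7 October 1697 Julian.

7 October 1697 CE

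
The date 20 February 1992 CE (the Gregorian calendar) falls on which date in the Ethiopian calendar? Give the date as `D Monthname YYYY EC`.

Both dates share Julian Day Number 2448673; in the Ethiopian calendar that is 12 Yekatit 1984 EC.

12 Yekatit 1984 EC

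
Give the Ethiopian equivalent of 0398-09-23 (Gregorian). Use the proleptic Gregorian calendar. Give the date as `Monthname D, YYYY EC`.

Meskerem 25, 391 EC

Julian Day Number of the source date = 1866692.
Converting JDN 1866692 to the Ethiopian calendar gives 25 Meskerem 391 EC.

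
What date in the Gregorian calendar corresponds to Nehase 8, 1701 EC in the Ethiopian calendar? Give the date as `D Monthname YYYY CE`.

12 August 1709 CE

Both dates share Julian Day Number 2345483; in the Gregorian calendar that is 12 August 1709 CE.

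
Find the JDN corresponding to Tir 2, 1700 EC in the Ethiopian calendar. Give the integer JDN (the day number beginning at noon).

In the Gregorian calendar the same day is 9 January 1708.
JDN 2299161 is 15 October 1582 CE (Gregorian); the target day is +45741 days from there, so JDN = 2344902.

2344902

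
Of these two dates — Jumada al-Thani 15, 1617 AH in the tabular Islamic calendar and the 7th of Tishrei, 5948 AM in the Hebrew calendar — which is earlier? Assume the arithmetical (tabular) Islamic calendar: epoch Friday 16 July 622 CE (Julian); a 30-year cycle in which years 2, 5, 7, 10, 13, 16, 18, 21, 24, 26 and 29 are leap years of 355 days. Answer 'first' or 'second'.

second

Converting both to JDN: 2521259 vs 2520128; the smaller is the second.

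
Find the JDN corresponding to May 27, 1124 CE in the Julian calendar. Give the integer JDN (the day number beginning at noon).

Equivalently 3 June 1124 (proleptic Gregorian).
JDN 2400001 is 17 November 1858 CE (Gregorian), MJD 0; the target day is −268255 days from there, so JDN = 2131746.

2131746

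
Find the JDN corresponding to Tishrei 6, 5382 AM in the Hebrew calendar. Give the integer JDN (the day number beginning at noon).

In the Gregorian calendar the same day is 21 September 1621.
JDN 2299161 is 15 October 1582 CE (Gregorian); the target day is +14221 days from there, so JDN = 2313382.

2313382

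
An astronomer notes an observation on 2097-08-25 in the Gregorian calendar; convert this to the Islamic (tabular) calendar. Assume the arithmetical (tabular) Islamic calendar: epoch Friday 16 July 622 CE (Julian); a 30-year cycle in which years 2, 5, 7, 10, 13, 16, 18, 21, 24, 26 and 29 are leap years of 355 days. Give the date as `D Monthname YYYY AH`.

Julian Day Number of the source date = 2487211.
Converting JDN 2487211 to the tabular Islamic calendar gives 17 Jumada al-Awwal 1521 AH.

17 Jumada al-Awwal 1521 AH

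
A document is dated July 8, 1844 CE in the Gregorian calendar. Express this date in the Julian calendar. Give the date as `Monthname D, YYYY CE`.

For dates in this range the Gregorian date is 12 days ahead of the Julian.
8 July 1844 Gregorian − 12 days → 26 June 1844 Julian.

June 26, 1844 CE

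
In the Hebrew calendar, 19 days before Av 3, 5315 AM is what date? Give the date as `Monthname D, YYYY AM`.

Tammuz 13, 5315 AM

JDN of Av 3, 5315 AM = 2289223.
2289223 − 19 = 2289204.
JDN 2289204 in the Hebrew calendar is Tammuz 13, 5315 AM.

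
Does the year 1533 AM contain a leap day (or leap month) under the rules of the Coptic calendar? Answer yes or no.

1533 mod 4 = 1; in the Coptic calendar a year is leap when year mod 4 = 3, so it is a common year.

no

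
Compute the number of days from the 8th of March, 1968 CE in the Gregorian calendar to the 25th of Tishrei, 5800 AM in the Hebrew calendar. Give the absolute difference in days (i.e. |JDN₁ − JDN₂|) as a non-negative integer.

First date → JDN 2439924; second date → JDN 2466075.
The interval is |2439924 − 2466075| = 26151 days.

26151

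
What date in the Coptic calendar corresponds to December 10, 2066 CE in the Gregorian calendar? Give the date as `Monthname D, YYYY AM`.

Julian Day Number of the source date = 2475995.
Converting JDN 2475995 to the Coptic calendar gives 1 Koiak 1783 AM.

Koiak 1, 1783 AM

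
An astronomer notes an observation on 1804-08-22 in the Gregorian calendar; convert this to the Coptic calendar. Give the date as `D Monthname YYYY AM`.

17 Mesori 1520 AM

Both dates share Julian Day Number 2380191; in the Coptic calendar that is 17 Mesori 1520 AM.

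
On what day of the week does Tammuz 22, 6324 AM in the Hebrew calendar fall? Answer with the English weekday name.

Equivalently 3 July 2564 Gregorian, JDN 2657726.
Since JDN mod 7 = 1 (0 = Monday), the day is Tuesday.

Tuesday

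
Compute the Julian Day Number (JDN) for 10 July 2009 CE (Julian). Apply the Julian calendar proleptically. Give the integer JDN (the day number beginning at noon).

2455036

Equivalently 23 July 2009 (Gregorian).
JDN 2400001 is 17 November 1858 CE (Gregorian), MJD 0; the target day is +55035 days from there, so JDN = 2455036.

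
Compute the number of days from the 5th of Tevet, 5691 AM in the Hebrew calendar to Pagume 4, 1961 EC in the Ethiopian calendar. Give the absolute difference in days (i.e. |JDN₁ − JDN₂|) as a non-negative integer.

14138

First date → JDN 2426336; second date → JDN 2440474.
The interval is |2426336 − 2440474| = 14138 days.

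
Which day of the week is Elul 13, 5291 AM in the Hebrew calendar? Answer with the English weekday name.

Equivalently 5 September 1531 Gregorian, JDN 2280493.
Since JDN mod 7 = 5 (0 = Monday), the day is Saturday.

Saturday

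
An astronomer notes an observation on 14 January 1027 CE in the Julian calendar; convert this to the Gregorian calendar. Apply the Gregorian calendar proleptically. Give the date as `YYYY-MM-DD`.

1027-01-20

For dates in this range the Gregorian date is 6 days ahead of the Julian.
14 January 1027 Julian + 6 days → 20 January 1027 Gregorian.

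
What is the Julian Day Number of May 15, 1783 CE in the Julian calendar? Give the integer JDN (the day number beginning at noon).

2372433

Equivalently 26 May 1783 (Gregorian).
JDN 2400001 is 17 November 1858 CE (Gregorian), MJD 0; the target day is −27568 days from there, so JDN = 2372433.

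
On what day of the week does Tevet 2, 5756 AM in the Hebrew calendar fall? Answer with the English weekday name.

Monday

This is JDN 2450077 (25 December 1995 Gregorian).
JDN 2450077 mod 7 = 0, and JDN 0 was a Monday, so this is a Monday.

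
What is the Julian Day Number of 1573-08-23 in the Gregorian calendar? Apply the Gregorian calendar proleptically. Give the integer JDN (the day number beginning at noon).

2295821

JDN 2400001 is 17 November 1858 CE (Gregorian), MJD 0; the target day is −104180 days from there, so JDN = 2295821.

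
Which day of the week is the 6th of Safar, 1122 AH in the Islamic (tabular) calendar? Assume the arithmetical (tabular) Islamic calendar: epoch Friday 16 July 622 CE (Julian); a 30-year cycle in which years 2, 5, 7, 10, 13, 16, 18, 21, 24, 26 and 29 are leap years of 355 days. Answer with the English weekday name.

Sunday

Equivalently 6 April 1710 Gregorian, JDN 2345720.
Since JDN mod 7 = 6 (0 = Monday), the day is Sunday.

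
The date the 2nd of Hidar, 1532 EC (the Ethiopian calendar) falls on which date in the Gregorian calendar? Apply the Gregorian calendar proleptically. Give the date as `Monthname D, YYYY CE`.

Julian Day Number of the source date = 2283480.
Converting JDN 2283480 to the Gregorian calendar gives 9 November 1539 CE.

November 9, 1539 CE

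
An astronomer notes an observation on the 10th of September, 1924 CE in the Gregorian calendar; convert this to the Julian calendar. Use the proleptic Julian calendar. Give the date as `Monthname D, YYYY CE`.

August 28, 1924 CE

The Julian–Gregorian offset here is 13 days (Julian trailing).
10 September 1924 Gregorian − 13 days → 28 August 1924 Julian.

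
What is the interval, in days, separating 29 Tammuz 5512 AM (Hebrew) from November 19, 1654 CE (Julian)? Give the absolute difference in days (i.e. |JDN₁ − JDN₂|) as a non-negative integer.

JDN of the first date = 2361157.
JDN of the second date = 2325504.
|2325504 − 2361157| = 35653.

35653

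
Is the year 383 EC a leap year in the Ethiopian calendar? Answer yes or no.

383 mod 4 = 3; in the Ethiopian calendar a year is leap when year mod 4 = 3, so it is a leap year.

yes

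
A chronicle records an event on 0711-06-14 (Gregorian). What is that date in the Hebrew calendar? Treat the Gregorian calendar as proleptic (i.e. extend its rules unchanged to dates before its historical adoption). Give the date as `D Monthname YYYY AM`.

Both dates share Julian Day Number 1980911; in the Hebrew calendar that is 20 Sivan 4471 AM.

20 Sivan 4471 AM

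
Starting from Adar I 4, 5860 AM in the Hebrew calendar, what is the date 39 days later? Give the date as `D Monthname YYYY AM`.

JDN of Adar I 4, 5860 AM = 2488113.
2488113 + 39 = 2488152.
JDN 2488152 in the Hebrew calendar is 13 Adar II 5860 AM.

13 Adar II 5860 AM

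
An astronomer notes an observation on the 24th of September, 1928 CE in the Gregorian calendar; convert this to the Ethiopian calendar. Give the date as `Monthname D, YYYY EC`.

Meskerem 14, 1921 EC

Julian Day Number of the source date = 2425514.
Converting JDN 2425514 to the Ethiopian calendar gives 14 Meskerem 1921 EC.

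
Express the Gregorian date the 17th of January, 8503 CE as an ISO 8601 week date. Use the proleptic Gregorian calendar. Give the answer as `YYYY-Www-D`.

8503-W03-3

The weekday is Wednesday (ISO weekday 3).
That Wednesday belongs to ISO week 3 of ISO year 8503.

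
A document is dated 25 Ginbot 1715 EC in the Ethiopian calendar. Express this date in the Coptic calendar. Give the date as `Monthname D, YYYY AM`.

Pashons 25, 1439 AM

The source date corresponds to 31 May 1723 in the Gregorian calendar (JDN 2350523).
That day falls on 25 Pashons 1439 AM in the Coptic calendar.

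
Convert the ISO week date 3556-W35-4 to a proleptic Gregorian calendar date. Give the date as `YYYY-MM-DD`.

3556-08-30

ISO week 1 of 3556 is the week containing the first Thursday of 3556.
Week 35, day 4 (Thursday) lands on 3556-08-30.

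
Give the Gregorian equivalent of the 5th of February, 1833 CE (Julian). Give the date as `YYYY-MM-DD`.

The Julian–Gregorian offset here is 12 days (Julian trailing).
5 February 1833 Julian + 12 days → 17 February 1833 Gregorian.

1833-02-17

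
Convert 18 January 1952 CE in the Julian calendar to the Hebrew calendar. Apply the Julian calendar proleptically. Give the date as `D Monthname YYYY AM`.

4 Shevat 5712 AM

Both dates share Julian Day Number 2434043; in the Hebrew calendar that is 4 Shevat 5712 AM.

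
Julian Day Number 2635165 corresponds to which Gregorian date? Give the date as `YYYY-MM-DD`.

Counting from JDN 2299161 = 15 Oct 1582 gives an offset of 336004 days.

2502-09-26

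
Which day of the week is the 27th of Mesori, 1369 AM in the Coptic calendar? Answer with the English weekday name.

This is JDN 2325048 (30 August 1653 Gregorian).
Since JDN mod 7 = 5 (0 = Monday), the day is Saturday.

Saturday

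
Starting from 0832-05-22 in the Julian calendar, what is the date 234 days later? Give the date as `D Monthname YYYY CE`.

11 January 833 CE

The starting date is JDN 2025088; 2025088 + 234 = 2025322.
JDN 2025322 corresponds to 11 January 833 CE.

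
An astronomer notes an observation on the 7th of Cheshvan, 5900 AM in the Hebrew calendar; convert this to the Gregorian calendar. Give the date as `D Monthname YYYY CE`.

Julian Day Number of the source date = 2502616.
Converting JDN 2502616 to the Gregorian calendar gives 30 October 2139 CE.

30 October 2139 CE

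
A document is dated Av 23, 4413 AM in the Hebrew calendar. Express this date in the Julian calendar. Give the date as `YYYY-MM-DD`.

Both dates share Julian Day Number 1959770; in the Julian calendar that is 23 July 653 CE.

0653-07-23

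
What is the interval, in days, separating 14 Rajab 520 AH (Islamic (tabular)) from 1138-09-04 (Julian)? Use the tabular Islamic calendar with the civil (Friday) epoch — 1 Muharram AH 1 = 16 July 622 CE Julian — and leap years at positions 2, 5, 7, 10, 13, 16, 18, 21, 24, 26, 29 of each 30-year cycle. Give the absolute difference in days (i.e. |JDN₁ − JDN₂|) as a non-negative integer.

JDN of the first date = 2132546.
JDN of the second date = 2136959.
|2136959 − 2132546| = 4413.

4413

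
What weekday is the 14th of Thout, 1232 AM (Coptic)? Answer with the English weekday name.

Wednesday

This is JDN 2274666 (22 September 1515 Gregorian).
2274666 ≡ 2 (mod 7); counting from Monday = 0 gives Wednesday.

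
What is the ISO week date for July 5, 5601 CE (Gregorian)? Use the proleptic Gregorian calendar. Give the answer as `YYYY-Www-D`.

5601-W27-4

The weekday is Thursday (ISO weekday 4).
That Thursday belongs to ISO week 27 of ISO year 5601.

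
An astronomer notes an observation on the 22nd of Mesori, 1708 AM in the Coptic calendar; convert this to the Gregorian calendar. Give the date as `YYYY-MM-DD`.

1992-08-28

Both dates share Julian Day Number 2448863; in the Gregorian calendar that is 28 August 1992 CE.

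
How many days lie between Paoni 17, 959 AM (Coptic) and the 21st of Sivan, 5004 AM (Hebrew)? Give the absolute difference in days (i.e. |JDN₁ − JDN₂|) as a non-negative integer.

JDN of the first date = 2175225.
JDN of the second date = 2175579.
|2175579 − 2175225| = 354.

354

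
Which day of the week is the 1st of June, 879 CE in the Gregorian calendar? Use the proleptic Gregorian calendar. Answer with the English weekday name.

JDN 2042260 mod 7 = 3, and JDN 0 was a Monday, so this is a Thursday.

Thursday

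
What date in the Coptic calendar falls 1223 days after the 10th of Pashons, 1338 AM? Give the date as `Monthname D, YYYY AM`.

Thout 12, 1342 AM

JDN of the 10th of Pashons, 1338 AM = 2313618.
2313618 + 1223 = 2314841.
JDN 2314841 in the Coptic calendar is Thout 12, 1342 AM.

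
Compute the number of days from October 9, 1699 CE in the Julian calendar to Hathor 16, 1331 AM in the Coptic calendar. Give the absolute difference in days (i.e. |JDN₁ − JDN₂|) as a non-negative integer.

31012

First date → JDN 2341899; second date → JDN 2310887.
The interval is |2341899 − 2310887| = 31012 days.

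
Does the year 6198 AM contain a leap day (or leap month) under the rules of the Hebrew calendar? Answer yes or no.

Hebrew year 6198 is year 4 of its 19-year Metonic cycle; leap years are at positions 3, 6, 8, 11, 14, 17, 19, so it is a common year (12 months).

no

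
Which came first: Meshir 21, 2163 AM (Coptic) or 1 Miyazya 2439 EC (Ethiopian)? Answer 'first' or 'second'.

first

Converting both to JDN: 2614870 vs 2614910; the smaller is the first.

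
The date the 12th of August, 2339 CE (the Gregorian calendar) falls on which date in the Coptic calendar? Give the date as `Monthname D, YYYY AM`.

Mesori 3, 2055 AM

Both dates share Julian Day Number 2575585; in the Coptic calendar that is 3 Mesori 2055 AM.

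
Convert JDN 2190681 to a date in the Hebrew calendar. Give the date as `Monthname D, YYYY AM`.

Cheshvan 4, 5046 AM

JDN 2190681 is 11 October 1285 in the proleptic Gregorian calendar.
In the Hebrew calendar that day is Cheshvan 4, 5046 AM.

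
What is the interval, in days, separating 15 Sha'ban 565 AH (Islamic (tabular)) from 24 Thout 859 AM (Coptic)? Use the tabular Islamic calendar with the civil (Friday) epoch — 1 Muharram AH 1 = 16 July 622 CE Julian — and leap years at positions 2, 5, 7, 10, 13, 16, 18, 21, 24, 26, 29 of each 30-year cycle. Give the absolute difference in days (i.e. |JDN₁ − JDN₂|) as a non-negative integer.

First date → JDN 2148524; second date → JDN 2138437.
The interval is |2148524 − 2138437| = 10087 days.

10087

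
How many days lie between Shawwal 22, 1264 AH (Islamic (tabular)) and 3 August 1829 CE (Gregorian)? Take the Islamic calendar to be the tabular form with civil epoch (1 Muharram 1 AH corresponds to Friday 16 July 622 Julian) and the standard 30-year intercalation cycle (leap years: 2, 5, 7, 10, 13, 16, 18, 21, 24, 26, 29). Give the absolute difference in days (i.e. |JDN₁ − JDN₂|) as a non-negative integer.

JDN of the first date = 2396292.
JDN of the second date = 2389303.
|2389303 − 2396292| = 6989.

6989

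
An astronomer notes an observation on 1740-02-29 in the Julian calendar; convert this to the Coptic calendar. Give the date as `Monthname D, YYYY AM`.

Paremhat 4, 1456 AM

Both dates share Julian Day Number 2356652; in the Coptic calendar that is 4 Paremhat 1456 AM.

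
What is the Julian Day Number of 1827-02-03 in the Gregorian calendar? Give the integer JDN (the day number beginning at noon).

2388391

JDN 2400001 is 17 November 1858 CE (Gregorian), MJD 0; the target day is −11610 days from there, so JDN = 2388391.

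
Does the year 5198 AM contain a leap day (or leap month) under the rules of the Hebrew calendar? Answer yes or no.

Hebrew year 5198 is year 11 of its 19-year Metonic cycle; leap years are at positions 3, 6, 8, 11, 14, 17, 19, so it is a leap year (13 months).

yes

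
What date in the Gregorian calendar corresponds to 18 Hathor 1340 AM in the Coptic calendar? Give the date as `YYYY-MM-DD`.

Both dates share Julian Day Number 2314177; in the Gregorian calendar that is 25 November 1623 CE.

1623-11-25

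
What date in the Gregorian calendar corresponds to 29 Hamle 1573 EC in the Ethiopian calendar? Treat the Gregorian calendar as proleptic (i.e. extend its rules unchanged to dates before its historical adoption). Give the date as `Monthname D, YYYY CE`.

Both dates share Julian Day Number 2298722; in the Gregorian calendar that is 2 August 1581 CE.

August 2, 1581 CE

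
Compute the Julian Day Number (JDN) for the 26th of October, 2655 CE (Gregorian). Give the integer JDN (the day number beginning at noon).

2691077

JDN 2299161 is 15 October 1582 CE (Gregorian); the target day is +391916 days from there, so JDN = 2691077.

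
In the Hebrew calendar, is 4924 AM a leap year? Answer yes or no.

Hebrew year 4924 is year 3 of its 19-year Metonic cycle; leap years are at positions 3, 6, 8, 11, 14, 17, 19, so it is a leap year (13 months).

yes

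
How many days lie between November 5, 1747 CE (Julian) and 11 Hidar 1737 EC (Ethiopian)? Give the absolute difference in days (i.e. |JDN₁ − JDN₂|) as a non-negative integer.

1093

JDN of the first date = 2359458.
JDN of the second date = 2358365.
|2358365 − 2359458| = 1093.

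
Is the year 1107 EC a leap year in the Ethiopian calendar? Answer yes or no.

yes

1107 mod 4 = 3; in the Ethiopian calendar a year is leap when year mod 4 = 3, so it is a leap year.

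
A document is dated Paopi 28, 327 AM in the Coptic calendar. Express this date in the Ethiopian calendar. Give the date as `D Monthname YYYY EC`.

28 Tikimt 603 EC

The source date corresponds to 28 October 610 in the proleptic Gregorian calendar (JDN 1944158).
That day falls on 28 Tikimt 603 EC in the Ethiopian calendar.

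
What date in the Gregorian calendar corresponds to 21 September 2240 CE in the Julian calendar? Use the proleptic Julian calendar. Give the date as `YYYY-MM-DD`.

For dates in this range the Gregorian date is 15 days ahead of the Julian.
21 September 2240 Julian + 15 days → 6 October 2240 Gregorian.

2240-10-06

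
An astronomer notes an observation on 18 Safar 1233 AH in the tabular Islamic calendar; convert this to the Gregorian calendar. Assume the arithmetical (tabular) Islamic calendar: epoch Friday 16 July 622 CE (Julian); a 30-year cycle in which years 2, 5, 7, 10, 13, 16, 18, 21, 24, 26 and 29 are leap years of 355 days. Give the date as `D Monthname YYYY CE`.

28 December 1817 CE

Julian Day Number of the source date = 2385067.
Converting JDN 2385067 to the Gregorian calendar gives 28 December 1817 CE.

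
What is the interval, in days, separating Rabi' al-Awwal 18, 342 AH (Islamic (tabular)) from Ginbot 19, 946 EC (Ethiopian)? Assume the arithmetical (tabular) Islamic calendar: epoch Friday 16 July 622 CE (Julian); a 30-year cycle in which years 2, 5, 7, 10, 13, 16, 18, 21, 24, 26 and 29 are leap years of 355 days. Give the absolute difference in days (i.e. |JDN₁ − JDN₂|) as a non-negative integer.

285

First date → JDN 2069355; second date → JDN 2069640.
The interval is |2069355 − 2069640| = 285 days.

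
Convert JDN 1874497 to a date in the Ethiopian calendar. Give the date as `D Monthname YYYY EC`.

9 Yekatit 412 EC

The proleptic Gregorian equivalent of JDN 1874497 is 5 February 420.
In the Ethiopian calendar that day is 9 Yekatit 412 EC.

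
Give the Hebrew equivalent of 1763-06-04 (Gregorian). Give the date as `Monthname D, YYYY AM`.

Sivan 23, 5523 AM

Both dates share Julian Day Number 2365137; in the Hebrew calendar that is 23 Sivan 5523 AM.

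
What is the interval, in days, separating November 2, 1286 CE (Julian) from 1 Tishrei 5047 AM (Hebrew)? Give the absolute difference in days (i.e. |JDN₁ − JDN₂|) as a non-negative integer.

42

First date → JDN 2191075; second date → JDN 2191033.
The interval is |2191075 − 2191033| = 42 days.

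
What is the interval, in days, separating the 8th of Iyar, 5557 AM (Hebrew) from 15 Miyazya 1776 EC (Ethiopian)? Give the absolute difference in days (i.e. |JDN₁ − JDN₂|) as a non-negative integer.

JDN of the first date = 2377525.
JDN of the second date = 2372764.
|2372764 − 2377525| = 4761.

4761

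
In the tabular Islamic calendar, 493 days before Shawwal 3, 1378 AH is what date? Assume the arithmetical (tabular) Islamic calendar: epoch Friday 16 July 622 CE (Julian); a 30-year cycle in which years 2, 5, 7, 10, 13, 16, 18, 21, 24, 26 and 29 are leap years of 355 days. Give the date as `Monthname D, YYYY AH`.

Jumada al-Awwal 12, 1377 AH

The starting date is JDN 2436671; 2436671 − 493 = 2436178.
JDN 2436178 corresponds to Jumada al-Awwal 12, 1377 AH.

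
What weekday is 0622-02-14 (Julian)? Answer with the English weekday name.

Sunday

In the proleptic Gregorian calendar this is 17 February 622 (JDN 1948288).
Since JDN mod 7 = 6 (0 = Monday), the day is Sunday.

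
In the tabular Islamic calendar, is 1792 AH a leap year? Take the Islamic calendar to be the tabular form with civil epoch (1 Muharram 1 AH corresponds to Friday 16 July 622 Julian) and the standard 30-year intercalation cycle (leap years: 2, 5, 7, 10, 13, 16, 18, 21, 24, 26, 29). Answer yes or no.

Year 1792 AH is year 22 of its 30-year cycle; leap positions are 2, 5, 7, 10, 13, 16, 18, 21, 24, 26, 29, so it is a common year (354 days).

no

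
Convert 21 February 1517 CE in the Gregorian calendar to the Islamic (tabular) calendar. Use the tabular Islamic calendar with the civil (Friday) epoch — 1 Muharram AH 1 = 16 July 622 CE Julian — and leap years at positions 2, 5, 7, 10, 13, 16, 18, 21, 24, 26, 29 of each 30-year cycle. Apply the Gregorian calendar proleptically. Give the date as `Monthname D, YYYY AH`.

Both dates share Julian Day Number 2275184; in the tabular Islamic calendar that is 19 Muharram 923 AH.

Muharram 19, 923 AH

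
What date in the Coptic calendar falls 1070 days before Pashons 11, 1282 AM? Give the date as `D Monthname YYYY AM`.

JDN of Pashons 11, 1282 AM = 2293165.
2293165 − 1070 = 2292095.
JDN 2292095 in the Coptic calendar is 7 Paoni 1279 AM.

7 Paoni 1279 AM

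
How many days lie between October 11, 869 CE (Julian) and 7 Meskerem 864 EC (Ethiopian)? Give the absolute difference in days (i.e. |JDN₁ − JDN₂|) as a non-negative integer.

JDN of the first date = 2038744.
JDN of the second date = 2039438.
|2039438 − 2038744| = 694.

694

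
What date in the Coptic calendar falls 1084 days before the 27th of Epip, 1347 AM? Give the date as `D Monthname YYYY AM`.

8 Mesori 1344 AM

The starting date is JDN 2316982; 2316982 − 1084 = 2315898.
JDN 2315898 corresponds to 8 Mesori 1344 AM.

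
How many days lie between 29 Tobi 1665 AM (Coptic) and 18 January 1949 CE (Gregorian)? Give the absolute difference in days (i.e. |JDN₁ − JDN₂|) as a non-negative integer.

19

First date → JDN 2432954; second date → JDN 2432935.
The interval is |2432954 − 2432935| = 19 days.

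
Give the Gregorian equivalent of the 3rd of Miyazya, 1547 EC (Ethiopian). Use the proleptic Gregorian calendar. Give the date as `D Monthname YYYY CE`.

Julian Day Number of the source date = 2289109.
Converting JDN 2289109 to the Gregorian calendar gives 8 April 1555 CE.

8 April 1555 CE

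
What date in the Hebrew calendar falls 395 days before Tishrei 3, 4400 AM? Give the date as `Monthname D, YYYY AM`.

Counting 395 days back from JDN 1954701 reaches JDN 1954306, which is Av 22, 4398 AM.

Av 22, 4398 AM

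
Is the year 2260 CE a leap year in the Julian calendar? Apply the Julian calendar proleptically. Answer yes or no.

yes

2260 mod 4 = 0, so it is a leap year in the Julian calendar.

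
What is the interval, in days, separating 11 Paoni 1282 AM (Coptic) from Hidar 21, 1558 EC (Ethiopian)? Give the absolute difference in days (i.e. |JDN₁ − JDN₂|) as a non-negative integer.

First date → JDN 2293195; second date → JDN 2292995.
The interval is |2293195 − 2292995| = 200 days.

200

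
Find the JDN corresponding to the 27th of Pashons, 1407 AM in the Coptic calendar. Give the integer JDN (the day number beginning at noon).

Equivalently 1 June 1691 (Gregorian).
JDN 2451545 is 1 January 2000 CE (Gregorian); the target day is −112708 days from there, so JDN = 2338837.

2338837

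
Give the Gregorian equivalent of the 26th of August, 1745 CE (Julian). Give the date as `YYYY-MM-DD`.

At this point the Julian calendar is 11 days behind the Gregorian.
26 August 1745 Julian + 11 days → 6 September 1745 Gregorian.

1745-09-06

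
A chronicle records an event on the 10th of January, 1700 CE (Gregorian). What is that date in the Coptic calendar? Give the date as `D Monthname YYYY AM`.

4 Tobi 1416 AM

Both dates share Julian Day Number 2341982; in the Coptic calendar that is 4 Tobi 1416 AM.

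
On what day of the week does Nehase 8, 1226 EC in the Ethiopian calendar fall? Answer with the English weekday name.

Tuesday

In the proleptic Gregorian calendar this is 8 August 1234 (JDN 2171989).
2171989 ≡ 1 (mod 7); counting from Monday = 0 gives Tuesday.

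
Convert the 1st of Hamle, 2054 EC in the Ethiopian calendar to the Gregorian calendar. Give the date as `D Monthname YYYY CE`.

Julian Day Number of the source date = 2474379.
Converting JDN 2474379 to the Gregorian calendar gives 8 July 2062 CE.

8 July 2062 CE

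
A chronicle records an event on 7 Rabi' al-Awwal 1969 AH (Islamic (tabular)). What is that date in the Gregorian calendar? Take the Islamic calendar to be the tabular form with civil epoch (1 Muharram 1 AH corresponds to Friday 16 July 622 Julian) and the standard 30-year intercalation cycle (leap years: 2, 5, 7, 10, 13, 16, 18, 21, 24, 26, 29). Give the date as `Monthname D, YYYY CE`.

February 15, 2532 CE

Julian Day Number of the source date = 2645899.
Converting JDN 2645899 to the Gregorian calendar gives 15 February 2532 CE.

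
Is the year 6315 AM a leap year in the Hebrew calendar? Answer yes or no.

Hebrew year 6315 is year 7 of its 19-year Metonic cycle; leap years are at positions 3, 6, 8, 11, 14, 17, 19, so it is a common year (12 months).

no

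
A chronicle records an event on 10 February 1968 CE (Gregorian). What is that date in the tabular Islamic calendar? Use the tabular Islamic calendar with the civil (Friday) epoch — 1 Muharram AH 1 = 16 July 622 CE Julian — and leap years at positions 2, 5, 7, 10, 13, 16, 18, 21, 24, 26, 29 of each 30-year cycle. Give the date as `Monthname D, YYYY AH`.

Both dates share Julian Day Number 2439897; in the tabular Islamic calendar that is 11 Dhu al-Qa'dah 1387 AH.

Dhu al-Qa'dah 11, 1387 AH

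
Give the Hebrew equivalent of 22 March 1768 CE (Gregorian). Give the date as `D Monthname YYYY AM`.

Both dates share Julian Day Number 2366890; in the Hebrew calendar that is 4 Nisan 5528 AM.

4 Nisan 5528 AM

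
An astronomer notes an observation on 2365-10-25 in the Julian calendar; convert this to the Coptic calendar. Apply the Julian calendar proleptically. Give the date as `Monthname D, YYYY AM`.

Paopi 28, 2082 AM

Both dates share Julian Day Number 2585172; in the Coptic calendar that is 28 Paopi 2082 AM.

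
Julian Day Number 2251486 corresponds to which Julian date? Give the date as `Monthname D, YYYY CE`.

JDN 2251486 is 4 April 1452 in the proleptic Gregorian calendar.
In the Julian calendar that day is March 26, 1452 CE.

March 26, 1452 CE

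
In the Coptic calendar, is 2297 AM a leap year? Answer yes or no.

2297 mod 4 = 1; in the Coptic calendar a year is leap when year mod 4 = 3, so it is a common year.

no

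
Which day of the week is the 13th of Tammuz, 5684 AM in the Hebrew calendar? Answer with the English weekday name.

Tuesday

This is JDN 2423982 (15 July 1924 Gregorian).
Since JDN mod 7 = 1 (0 = Monday), the day is Tuesday.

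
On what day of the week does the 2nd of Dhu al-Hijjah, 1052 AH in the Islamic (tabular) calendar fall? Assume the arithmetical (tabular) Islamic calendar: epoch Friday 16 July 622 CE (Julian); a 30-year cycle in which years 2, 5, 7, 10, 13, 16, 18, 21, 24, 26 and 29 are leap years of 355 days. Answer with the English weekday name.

This is JDN 2321205 (21 February 1643 Gregorian).
Since JDN mod 7 = 5 (0 = Monday), the day is Saturday.

Saturday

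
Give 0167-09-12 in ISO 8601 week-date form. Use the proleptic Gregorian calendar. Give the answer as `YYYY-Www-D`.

The weekday is Saturday (ISO weekday 6).
That Saturday belongs to ISO week 37 of ISO year 167.

0167-W37-6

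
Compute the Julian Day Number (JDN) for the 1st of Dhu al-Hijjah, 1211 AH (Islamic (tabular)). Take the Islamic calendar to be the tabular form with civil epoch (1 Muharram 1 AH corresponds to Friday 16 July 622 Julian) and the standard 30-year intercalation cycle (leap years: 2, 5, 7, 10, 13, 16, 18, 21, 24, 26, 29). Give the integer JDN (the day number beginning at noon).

Equivalently 28 May 1797 (Gregorian).
JDN 2400001 is 17 November 1858 CE (Gregorian), MJD 0; the target day is −22452 days from there, so JDN = 2377549.

2377549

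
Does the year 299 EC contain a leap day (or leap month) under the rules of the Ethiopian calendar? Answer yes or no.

yes

299 mod 4 = 3; in the Ethiopian calendar a year is leap when year mod 4 = 3, so it is a leap year.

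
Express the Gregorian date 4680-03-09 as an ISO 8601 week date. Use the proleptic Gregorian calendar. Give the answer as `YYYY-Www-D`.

4680-W11-2

The weekday is Tuesday (ISO weekday 2).
That Tuesday belongs to ISO week 11 of ISO year 4680.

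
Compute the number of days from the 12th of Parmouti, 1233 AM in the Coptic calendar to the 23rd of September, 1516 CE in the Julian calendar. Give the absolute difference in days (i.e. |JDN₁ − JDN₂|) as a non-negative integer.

JDN of the first date = 2275239.
JDN of the second date = 2275043.
|2275043 − 2275239| = 196.

196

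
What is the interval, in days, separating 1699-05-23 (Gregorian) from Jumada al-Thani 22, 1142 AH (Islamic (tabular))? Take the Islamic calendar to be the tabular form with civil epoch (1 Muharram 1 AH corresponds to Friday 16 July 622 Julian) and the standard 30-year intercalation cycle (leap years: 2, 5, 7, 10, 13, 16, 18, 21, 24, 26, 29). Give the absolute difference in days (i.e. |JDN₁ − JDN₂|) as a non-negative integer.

First date → JDN 2341750; second date → JDN 2352941.
The interval is |2341750 − 2352941| = 11191 days.

11191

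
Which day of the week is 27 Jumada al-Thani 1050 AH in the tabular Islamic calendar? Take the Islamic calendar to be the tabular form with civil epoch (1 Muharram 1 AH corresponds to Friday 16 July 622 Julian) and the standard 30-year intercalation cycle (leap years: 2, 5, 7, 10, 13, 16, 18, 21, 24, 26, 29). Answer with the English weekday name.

Sunday

This is JDN 2320345 (14 October 1640 Gregorian).
Since JDN mod 7 = 6 (0 = Monday), the day is Sunday.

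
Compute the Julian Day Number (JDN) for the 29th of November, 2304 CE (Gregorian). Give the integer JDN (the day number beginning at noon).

JDN 2400001 is 17 November 1858 CE (Gregorian), MJD 0; the target day is +162910 days from there, so JDN = 2562911.

2562911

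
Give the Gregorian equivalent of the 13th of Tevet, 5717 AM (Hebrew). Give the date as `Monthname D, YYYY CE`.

Both dates share Julian Day Number 2435825; in the Gregorian calendar that is 17 December 1956 CE.

December 17, 1956 CE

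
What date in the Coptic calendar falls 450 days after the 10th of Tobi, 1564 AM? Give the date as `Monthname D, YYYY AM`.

Parmouti 5, 1565 AM

JDN of the 10th of Tobi, 1564 AM = 2396045.
2396045 + 450 = 2396495.
JDN 2396495 in the Coptic calendar is Parmouti 5, 1565 AM.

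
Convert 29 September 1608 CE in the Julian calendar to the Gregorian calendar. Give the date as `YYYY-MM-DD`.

At this point the Julian calendar is 10 days behind the Gregorian.
29 September 1608 Julian + 10 days → 9 October 1608 Gregorian.

1608-10-09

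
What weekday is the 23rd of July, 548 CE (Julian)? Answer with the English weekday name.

In the proleptic Gregorian calendar this is 25 July 548 (JDN 1921419).
JDN 1921419 mod 7 = 3, and JDN 0 was a Monday, so this is a Thursday.

Thursday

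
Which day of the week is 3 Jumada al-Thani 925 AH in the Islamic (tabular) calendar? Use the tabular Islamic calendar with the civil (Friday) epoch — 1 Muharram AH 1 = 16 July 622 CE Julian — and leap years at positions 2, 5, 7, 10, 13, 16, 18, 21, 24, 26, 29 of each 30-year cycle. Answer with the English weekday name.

Equivalently 12 June 1519 Gregorian, JDN 2276025.
JDN 2276025 mod 7 = 3, and JDN 0 was a Monday, so this is a Thursday.

Thursday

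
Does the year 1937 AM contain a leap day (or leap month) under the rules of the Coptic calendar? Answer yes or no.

1937 mod 4 = 1; in the Coptic calendar a year is leap when year mod 4 = 3, so it is a common year.

no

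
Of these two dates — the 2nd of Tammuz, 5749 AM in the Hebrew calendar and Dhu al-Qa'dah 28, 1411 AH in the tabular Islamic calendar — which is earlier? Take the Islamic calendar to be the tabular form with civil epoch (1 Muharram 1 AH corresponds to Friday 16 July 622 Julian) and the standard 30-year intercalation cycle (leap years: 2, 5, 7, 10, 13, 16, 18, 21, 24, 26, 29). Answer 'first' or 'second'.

first

The two dates have Julian Day Numbers 2447713 and 2448419 respectively.
Since 2447713 < 2448419, the first date comes first.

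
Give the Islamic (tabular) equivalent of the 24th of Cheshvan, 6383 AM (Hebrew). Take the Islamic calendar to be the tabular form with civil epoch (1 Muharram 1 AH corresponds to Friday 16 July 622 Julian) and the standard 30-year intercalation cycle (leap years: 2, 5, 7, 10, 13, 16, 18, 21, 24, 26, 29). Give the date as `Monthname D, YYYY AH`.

Ramadan 24, 2062 AH

Julian Day Number of the source date = 2679049.
Converting JDN 2679049 to the tabular Islamic calendar gives 24 Ramadan 2062 AH.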